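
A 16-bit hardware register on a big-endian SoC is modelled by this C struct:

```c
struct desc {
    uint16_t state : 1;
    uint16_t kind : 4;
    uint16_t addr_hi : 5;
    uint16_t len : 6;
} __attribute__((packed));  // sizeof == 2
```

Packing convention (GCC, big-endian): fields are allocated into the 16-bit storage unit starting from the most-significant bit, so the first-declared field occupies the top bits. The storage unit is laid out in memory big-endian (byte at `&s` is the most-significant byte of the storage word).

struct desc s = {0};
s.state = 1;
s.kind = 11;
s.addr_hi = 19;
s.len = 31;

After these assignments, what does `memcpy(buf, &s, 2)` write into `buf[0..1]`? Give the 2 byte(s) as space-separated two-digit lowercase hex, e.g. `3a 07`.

[15+:1] state=1 & 0x1 = 0x1; word=0x8000
[11+:4] kind=11 & 0xf = 0xb; word=0xd800
[6+:5] addr_hi=19 & 0x1f = 0x13; word=0xdcc0
[0+:6] len=31 & 0x3f = 0x1f; word=0xdcdf
word = 0xdcdf → big-endian bytes:
  [0]=0xdc  [1]=0xdf

dc df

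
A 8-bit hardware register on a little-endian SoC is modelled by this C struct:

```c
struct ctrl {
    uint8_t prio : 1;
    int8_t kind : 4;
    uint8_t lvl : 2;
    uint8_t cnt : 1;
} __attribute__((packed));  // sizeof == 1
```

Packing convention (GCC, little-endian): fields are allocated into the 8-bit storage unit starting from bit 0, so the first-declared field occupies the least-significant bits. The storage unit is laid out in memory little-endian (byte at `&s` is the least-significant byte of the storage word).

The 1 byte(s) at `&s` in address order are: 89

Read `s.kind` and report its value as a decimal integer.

[0]=0x89 (little-endian) → word 0x89
prio:1 @ bit 0 → (0x89>>0)&0x1 = 0x1
kind:4 @ bit 1 → (0x89>>1)&0xf = 0x4  ←
lvl:2 @ bit 5 → (0x89>>5)&0x3 = 0x0
cnt:1 @ bit 7 → (0x89>>7)&0x1 = 0x1
kind signed 4b, MSB=0: value = 4

4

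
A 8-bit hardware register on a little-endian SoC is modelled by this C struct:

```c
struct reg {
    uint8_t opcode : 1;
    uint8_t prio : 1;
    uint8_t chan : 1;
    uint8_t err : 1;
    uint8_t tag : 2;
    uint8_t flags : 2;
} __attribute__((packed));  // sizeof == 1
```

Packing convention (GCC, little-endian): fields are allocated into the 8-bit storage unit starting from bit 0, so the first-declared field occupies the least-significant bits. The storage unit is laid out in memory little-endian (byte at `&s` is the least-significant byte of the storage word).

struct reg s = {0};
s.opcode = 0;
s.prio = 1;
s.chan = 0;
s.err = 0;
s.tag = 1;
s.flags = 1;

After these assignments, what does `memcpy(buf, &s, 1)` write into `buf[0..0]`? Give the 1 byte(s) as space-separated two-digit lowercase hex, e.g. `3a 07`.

52

opcode:1 = 0 → 0x0 << 0 → word 0x00
prio:1 = 1 → 0x1 << 1 → word 0x02
chan:1 = 0 → 0x0 << 2 → word 0x02
err:1 = 0 → 0x0 << 3 → word 0x02
tag:2 = 1 → 0x1 << 4 → word 0x12
flags:2 = 1 → 0x1 << 6 → word 0x52
word = 0x52 → little-endian bytes:
  [0]=0x52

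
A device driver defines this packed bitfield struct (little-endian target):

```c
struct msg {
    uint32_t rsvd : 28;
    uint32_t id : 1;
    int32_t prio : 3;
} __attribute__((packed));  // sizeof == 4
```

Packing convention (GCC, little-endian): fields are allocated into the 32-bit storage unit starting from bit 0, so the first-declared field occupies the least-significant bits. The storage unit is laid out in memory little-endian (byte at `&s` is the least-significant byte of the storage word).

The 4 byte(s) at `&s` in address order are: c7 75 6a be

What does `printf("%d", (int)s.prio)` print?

[0]=0xc7 [1]=0x75 [2]=0x6a [3]=0xbe (little-endian) → word 0xbe6a75c7
rsvd [0+:28] = (word>>0) & 0xfffffff = 241857991
id [28+:1] = (word>>28) & 0x1 = 1
prio [29+:3] = (word>>29) & 0x7 = 5  ←
prio signed 3b, MSB=1: 5 - 8 = -3

-3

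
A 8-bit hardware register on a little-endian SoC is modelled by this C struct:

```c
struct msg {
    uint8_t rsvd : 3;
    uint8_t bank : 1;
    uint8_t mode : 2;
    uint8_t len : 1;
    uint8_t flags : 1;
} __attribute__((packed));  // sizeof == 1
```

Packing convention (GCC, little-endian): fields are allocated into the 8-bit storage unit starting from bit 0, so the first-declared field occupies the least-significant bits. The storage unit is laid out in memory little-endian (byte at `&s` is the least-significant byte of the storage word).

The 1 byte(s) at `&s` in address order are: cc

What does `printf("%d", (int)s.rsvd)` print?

[0]=0xcc (little-endian) → word 0xcc
rsvd [0+:3] = (word>>0) & 0x7 = 4  ←
bank [3+:1] = (word>>3) & 0x1 = 1
mode [4+:2] = (word>>4) & 0x3 = 0
len [6+:1] = (word>>6) & 0x1 = 1
flags [7+:1] = (word>>7) & 0x1 = 1

4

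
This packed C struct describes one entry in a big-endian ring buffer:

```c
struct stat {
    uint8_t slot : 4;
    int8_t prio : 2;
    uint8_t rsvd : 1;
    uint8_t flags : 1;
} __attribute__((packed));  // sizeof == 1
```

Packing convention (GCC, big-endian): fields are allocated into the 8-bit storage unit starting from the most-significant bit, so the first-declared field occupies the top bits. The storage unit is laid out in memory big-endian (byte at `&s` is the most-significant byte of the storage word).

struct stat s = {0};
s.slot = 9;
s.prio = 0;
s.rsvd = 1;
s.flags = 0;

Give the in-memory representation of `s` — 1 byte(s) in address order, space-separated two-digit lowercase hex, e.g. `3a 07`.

92

slot:4 = 9 → 0x9 << 4 → word 0x90
prio:2 = 0 → 0x0 << 2 → word 0x90
rsvd:1 = 1 → 0x1 << 1 → word 0x92
flags:1 = 0 → 0x0 << 0 → word 0x92
word = 0x92 → big-endian bytes:
  [0]=0x92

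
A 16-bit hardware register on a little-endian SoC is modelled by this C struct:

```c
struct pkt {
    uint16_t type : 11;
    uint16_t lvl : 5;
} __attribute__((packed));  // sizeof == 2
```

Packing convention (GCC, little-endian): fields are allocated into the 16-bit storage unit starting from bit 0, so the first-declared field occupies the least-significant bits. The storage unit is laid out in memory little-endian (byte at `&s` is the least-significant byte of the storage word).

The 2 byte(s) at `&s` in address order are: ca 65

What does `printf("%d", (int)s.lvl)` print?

12

[0]=0xca [1]=0x65 (little-endian) → word 0x65ca
type [0+:11] = (word>>0) & 0x7ff = 1482
lvl [11+:5] = (word>>11) & 0x1f = 12  ←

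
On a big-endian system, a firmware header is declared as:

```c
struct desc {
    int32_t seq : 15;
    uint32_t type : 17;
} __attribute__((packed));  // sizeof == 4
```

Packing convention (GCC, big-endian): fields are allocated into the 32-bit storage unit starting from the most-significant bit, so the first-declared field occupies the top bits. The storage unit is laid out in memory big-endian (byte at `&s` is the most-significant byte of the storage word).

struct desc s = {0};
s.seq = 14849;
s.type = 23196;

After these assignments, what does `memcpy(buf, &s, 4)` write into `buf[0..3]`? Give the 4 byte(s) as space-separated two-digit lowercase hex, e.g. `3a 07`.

74 02 5a 9c

[17+:15] seq=14849 & 0x7fff = 0x3a01; word=0x74020000
[0+:17] type=23196 & 0x1ffff = 0x5a9c; word=0x74025a9c
word = 0x74025a9c → big-endian bytes:
  [0]=0x74  [1]=0x02  [2]=0x5a  [3]=0x9c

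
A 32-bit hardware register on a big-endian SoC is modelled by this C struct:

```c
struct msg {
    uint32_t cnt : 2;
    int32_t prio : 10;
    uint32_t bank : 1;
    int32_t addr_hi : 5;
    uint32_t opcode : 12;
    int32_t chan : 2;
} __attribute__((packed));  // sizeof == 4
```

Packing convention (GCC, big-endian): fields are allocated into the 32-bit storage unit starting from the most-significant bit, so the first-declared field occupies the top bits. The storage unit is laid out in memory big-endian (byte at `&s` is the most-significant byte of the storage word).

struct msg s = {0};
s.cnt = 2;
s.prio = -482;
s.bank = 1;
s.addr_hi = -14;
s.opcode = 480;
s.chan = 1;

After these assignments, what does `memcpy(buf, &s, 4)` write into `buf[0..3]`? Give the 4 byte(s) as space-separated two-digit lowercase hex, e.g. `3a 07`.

a1 ec 87 81

[30+:2] cnt=2 & 0x3 = 0x2; word=0x80000000
[20+:10] prio=-482 & 0x3ff = 0x21e; word=0xa1e00000
[19+:1] bank=1 & 0x1 = 0x1; word=0xa1e80000
[14+:5] addr_hi=-14 & 0x1f = 0x12; word=0xa1ec8000
[2+:12] opcode=480 & 0xfff = 0x1e0; word=0xa1ec8780
[0+:2] chan=1 & 0x3 = 0x1; word=0xa1ec8781
word = 0xa1ec8781 → big-endian bytes:
  [0]=0xa1  [1]=0xec  [2]=0x87  [3]=0x81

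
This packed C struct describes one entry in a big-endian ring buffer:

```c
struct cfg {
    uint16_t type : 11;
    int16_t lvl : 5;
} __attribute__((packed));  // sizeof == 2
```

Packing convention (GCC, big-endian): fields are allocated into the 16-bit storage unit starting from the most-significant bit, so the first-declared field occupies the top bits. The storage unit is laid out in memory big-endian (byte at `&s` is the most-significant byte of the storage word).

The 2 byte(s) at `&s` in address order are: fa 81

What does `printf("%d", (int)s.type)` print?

2004

[0]=0xfa [1]=0x81 (big-endian) → word 0xfa81
type:11 @ bit 5 → (0xfa81>>5)&0x7ff = 0x7d4  ←
lvl:5 @ bit 0 → (0xfa81>>0)&0x1f = 0x1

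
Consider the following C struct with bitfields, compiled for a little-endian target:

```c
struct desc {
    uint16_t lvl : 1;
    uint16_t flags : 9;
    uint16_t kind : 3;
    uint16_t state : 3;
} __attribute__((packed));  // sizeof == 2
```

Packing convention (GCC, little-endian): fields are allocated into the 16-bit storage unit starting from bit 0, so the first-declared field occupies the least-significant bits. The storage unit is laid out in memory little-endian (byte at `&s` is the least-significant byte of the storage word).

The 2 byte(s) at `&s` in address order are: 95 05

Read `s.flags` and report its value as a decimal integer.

[0]=0x95 [1]=0x05 (little-endian) → word 0x0595
lvl:1 @ bit 0 → (0x0595>>0)&0x1 = 0x1
flags:9 @ bit 1 → (0x0595>>1)&0x1ff = 0xca  ←
kind:3 @ bit 10 → (0x0595>>10)&0x7 = 0x1
state:3 @ bit 13 → (0x0595>>13)&0x7 = 0x0

202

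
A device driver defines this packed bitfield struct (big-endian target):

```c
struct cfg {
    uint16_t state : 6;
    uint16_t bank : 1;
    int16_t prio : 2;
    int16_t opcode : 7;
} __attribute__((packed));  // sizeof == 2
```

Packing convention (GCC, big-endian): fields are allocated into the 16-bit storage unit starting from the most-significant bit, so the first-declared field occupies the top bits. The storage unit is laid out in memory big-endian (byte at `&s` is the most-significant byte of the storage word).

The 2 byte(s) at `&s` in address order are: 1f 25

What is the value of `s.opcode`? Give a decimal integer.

37

[0]=0x1f [1]=0x25 (big-endian) → word 0x1f25
state [10+:6] = (word>>10) & 0x3f = 7
bank [9+:1] = (word>>9) & 0x1 = 1
prio [7+:2] = (word>>7) & 0x3 = 2
opcode [0+:7] = (word>>0) & 0x7f = 37  ←
opcode signed 7b, MSB=0: value = 37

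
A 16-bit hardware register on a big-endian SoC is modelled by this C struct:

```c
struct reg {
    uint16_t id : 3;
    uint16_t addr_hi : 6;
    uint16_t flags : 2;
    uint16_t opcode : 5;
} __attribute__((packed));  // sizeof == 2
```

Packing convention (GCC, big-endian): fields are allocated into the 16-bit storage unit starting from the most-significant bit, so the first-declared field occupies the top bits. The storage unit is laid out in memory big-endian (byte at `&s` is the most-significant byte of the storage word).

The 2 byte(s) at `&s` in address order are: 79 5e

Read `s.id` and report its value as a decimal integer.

[0]=0x79 [1]=0x5e (big-endian) → word 0x795e
id [13+:3] = (word>>13) & 0x7 = 3  ←
addr_hi [7+:6] = (word>>7) & 0x3f = 50
flags [5+:2] = (word>>5) & 0x3 = 2
opcode [0+:5] = (word>>0) & 0x1f = 30

3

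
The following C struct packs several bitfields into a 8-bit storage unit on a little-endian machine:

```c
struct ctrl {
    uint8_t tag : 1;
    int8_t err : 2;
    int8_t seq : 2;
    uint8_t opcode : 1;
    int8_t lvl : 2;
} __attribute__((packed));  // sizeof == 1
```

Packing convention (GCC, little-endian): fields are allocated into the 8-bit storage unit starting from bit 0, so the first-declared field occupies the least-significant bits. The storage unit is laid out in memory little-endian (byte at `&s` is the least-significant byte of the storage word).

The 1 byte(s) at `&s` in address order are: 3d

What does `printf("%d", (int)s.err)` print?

[0]=0x3d (little-endian) → word 0x3d
tag:1 @ bit 0 → (0x3d>>0)&0x1 = 0x1
err:2 @ bit 1 → (0x3d>>1)&0x3 = 0x2  ←
seq:2 @ bit 3 → (0x3d>>3)&0x3 = 0x3
opcode:1 @ bit 5 → (0x3d>>5)&0x1 = 0x1
lvl:2 @ bit 6 → (0x3d>>6)&0x3 = 0x0
err signed 2b, MSB=1: 2 - 4 = -2

-2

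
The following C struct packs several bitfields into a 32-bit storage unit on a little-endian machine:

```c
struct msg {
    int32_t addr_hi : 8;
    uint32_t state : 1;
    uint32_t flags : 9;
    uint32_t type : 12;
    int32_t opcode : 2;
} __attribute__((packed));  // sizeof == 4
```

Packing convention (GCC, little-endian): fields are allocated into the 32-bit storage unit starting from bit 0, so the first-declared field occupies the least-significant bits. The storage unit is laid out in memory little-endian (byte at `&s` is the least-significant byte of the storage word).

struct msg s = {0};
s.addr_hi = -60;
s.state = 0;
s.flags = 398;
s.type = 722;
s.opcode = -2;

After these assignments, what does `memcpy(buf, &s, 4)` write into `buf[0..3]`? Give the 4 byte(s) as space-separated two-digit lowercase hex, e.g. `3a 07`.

addr_hi:8 = -60 → 0xc4 << 0 → word 0x000000c4
state:1 = 0 → 0x0 << 8 → word 0x000000c4
flags:9 = 398 → 0x18e << 9 → word 0x00031cc4
type:12 = 722 → 0x2d2 << 18 → word 0x0b4b1cc4
opcode:2 = -2 → 0x2 << 30 → word 0x8b4b1cc4
word = 0x8b4b1cc4 → little-endian bytes:
  [0]=0xc4  [1]=0x1c  [2]=0x4b  [3]=0x8b

c4 1c 4b 8b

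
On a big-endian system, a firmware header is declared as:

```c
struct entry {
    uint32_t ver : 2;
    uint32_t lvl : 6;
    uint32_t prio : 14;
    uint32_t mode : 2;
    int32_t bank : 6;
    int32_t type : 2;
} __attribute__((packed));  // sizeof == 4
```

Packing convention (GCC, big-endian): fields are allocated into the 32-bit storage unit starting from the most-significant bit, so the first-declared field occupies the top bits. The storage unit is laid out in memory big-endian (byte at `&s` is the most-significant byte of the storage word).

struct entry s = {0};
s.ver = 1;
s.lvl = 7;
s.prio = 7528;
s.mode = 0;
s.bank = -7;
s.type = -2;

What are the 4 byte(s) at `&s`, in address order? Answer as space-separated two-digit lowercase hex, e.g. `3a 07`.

47 75 a0 e6

ver (2b) val=1 bits=0x1 at bit 30: 0x40000000
lvl (6b) val=7 bits=0x7 at bit 24: 0x47000000
prio (14b) val=7528 bits=0x1d68 at bit 10: 0x4775a000
mode (2b) val=0 bits=0x0 at bit 8: 0x4775a000
bank (6b) val=-7 bits=0x39 at bit 2: 0x4775a0e4
type (2b) val=-2 bits=0x2 at bit 0: 0x4775a0e6
word = 0x4775a0e6 → big-endian bytes:
  [0]=0x47  [1]=0x75  [2]=0xa0  [3]=0xe6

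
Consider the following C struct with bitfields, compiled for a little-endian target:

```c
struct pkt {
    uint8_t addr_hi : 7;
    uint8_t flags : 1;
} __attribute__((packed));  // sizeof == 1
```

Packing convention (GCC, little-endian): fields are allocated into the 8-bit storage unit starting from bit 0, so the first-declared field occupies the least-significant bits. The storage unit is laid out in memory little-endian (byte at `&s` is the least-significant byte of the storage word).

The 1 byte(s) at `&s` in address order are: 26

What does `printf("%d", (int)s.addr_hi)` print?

[0]=0x26 (little-endian) → word 0x26
addr_hi [0+:7] = (word>>0) & 0x7f = 38  ←
flags [7+:1] = (word>>7) & 0x1 = 0

38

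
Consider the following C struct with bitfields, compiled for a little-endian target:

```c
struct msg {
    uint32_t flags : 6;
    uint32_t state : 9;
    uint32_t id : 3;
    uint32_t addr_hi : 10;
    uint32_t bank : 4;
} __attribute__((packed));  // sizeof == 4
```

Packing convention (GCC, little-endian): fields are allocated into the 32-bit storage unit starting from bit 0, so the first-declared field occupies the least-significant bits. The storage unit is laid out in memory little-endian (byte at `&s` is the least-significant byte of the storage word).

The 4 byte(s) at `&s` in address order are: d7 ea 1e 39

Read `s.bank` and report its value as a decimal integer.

3

[0]=0xd7 [1]=0xea [2]=0x1e [3]=0x39 (little-endian) → word 0x391eead7
flags:6 @ bit 0 → (0x391eead7>>0)&0x3f = 0x17
state:9 @ bit 6 → (0x391eead7>>6)&0x1ff = 0x1ab
id:3 @ bit 15 → (0x391eead7>>15)&0x7 = 0x5
addr_hi:10 @ bit 18 → (0x391eead7>>18)&0x3ff = 0x247
bank:4 @ bit 28 → (0x391eead7>>28)&0xf = 0x3  ←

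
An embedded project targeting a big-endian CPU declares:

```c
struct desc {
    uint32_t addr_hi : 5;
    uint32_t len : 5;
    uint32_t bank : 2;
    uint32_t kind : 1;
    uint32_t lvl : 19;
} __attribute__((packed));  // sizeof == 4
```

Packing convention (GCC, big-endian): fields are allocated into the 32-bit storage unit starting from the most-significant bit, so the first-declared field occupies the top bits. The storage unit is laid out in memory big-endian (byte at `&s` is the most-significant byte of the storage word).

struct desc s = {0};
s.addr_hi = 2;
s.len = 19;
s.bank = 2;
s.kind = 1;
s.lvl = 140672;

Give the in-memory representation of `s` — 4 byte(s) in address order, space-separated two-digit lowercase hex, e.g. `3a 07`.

14 ea 25 80

addr_hi (5b) val=2 bits=0x2 at bit 27: 0x10000000
len (5b) val=19 bits=0x13 at bit 22: 0x14c00000
bank (2b) val=2 bits=0x2 at bit 20: 0x14e00000
kind (1b) val=1 bits=0x1 at bit 19: 0x14e80000
lvl (19b) val=140672 bits=0x22580 at bit 0: 0x14ea2580
word = 0x14ea2580 → big-endian bytes:
  [0]=0x14  [1]=0xea  [2]=0x25  [3]=0x80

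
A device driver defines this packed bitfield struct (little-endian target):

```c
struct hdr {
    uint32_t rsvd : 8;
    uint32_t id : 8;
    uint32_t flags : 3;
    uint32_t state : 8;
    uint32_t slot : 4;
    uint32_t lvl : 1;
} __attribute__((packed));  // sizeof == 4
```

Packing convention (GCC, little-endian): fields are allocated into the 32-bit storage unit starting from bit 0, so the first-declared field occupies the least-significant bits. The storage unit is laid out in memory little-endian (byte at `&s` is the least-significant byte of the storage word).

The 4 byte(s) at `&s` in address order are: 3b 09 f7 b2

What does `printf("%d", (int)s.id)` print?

9

[0]=0x3b [1]=0x09 [2]=0xf7 [3]=0xb2 (little-endian) → word 0xb2f7093b
rsvd:8 @ bit 0 → (0xb2f7093b>>0)&0xff = 0x3b
id:8 @ bit 8 → (0xb2f7093b>>8)&0xff = 0x9  ←
flags:3 @ bit 16 → (0xb2f7093b>>16)&0x7 = 0x7
state:8 @ bit 19 → (0xb2f7093b>>19)&0xff = 0x5e
slot:4 @ bit 27 → (0xb2f7093b>>27)&0xf = 0x6
lvl:1 @ bit 31 → (0xb2f7093b>>31)&0x1 = 0x1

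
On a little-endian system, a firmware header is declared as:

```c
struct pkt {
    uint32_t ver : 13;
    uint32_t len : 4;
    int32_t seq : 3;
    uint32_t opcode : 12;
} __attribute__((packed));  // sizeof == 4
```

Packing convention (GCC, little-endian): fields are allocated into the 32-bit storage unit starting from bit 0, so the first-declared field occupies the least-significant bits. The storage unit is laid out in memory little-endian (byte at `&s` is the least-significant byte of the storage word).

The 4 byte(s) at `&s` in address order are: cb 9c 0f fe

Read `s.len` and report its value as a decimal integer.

12

[0]=0xcb [1]=0x9c [2]=0x0f [3]=0xfe (little-endian) → word 0xfe0f9ccb
ver:13 @ bit 0 → (0xfe0f9ccb>>0)&0x1fff = 0x1ccb
len:4 @ bit 13 → (0xfe0f9ccb>>13)&0xf = 0xc  ←
seq:3 @ bit 17 → (0xfe0f9ccb>>17)&0x7 = 0x7
opcode:12 @ bit 20 → (0xfe0f9ccb>>20)&0xfff = 0xfe0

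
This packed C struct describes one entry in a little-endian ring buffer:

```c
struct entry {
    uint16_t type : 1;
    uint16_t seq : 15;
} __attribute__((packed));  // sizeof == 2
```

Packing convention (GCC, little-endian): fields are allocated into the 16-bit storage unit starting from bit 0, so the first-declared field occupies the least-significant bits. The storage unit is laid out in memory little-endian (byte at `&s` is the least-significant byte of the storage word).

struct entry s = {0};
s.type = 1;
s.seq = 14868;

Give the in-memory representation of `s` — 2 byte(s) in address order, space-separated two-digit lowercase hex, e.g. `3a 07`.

29 74

type (1b) val=1 bits=0x1 at bit 0: 0x0001
seq (15b) val=14868 bits=0x3a14 at bit 1: 0x7429
word = 0x7429 → little-endian bytes:
  [0]=0x29  [1]=0x74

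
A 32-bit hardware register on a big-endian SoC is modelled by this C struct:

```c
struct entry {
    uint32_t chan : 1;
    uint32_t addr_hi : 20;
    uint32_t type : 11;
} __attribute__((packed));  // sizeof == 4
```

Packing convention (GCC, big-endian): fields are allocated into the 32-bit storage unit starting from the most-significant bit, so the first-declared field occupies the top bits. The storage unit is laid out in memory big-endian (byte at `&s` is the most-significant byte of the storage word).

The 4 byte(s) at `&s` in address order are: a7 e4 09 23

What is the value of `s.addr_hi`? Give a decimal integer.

[0]=0xa7 [1]=0xe4 [2]=0x09 [3]=0x23 (big-endian) → word 0xa7e40923
chan:1 @ bit 31 → (0xa7e40923>>31)&0x1 = 0x1
addr_hi:20 @ bit 11 → (0xa7e40923>>11)&0xfffff = 0x4fc81  ←
type:11 @ bit 0 → (0xa7e40923>>0)&0x7ff = 0x123

326785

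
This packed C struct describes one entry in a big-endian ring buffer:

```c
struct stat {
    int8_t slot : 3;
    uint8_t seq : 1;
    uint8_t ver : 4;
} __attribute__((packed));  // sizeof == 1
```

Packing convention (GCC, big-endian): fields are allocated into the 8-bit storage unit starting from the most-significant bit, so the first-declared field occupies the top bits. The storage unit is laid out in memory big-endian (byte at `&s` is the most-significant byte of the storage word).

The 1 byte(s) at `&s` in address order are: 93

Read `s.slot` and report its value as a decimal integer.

-4

[0]=0x93 (big-endian) → word 0x93
slot [5+:3] = (word>>5) & 0x7 = 4  ←
seq [4+:1] = (word>>4) & 0x1 = 1
ver [0+:4] = (word>>0) & 0xf = 3
slot signed 3b, MSB=1: 4 - 8 = -4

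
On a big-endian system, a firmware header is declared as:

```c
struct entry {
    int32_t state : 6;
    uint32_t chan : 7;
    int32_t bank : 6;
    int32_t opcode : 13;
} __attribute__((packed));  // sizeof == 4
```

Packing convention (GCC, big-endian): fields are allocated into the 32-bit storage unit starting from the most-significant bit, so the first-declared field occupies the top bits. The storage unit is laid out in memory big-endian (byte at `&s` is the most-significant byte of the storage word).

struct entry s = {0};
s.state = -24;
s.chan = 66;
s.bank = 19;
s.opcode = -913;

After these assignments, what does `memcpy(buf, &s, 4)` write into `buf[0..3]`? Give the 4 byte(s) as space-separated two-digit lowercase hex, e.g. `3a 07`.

state (6b) val=-24 bits=0x28 at bit 26: 0xa0000000
chan (7b) val=66 bits=0x42 at bit 19: 0xa2100000
bank (6b) val=19 bits=0x13 at bit 13: 0xa2126000
opcode (13b) val=-913 bits=0x1c6f at bit 0: 0xa2127c6f
word = 0xa2127c6f → big-endian bytes:
  [0]=0xa2  [1]=0x12  [2]=0x7c  [3]=0x6f

a2 12 7c 6f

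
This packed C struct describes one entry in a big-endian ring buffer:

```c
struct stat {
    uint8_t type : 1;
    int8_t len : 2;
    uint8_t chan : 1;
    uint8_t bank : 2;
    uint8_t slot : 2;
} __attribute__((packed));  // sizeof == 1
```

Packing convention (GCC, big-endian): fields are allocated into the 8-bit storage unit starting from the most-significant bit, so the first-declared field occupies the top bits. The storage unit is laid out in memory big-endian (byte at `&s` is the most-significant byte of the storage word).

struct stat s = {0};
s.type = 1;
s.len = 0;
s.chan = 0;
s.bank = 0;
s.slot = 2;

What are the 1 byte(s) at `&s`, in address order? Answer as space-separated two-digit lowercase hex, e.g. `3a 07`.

82

type:1 = 1 → 0x1 << 7 → word 0x80
len:2 = 0 → 0x0 << 5 → word 0x80
chan:1 = 0 → 0x0 << 4 → word 0x80
bank:2 = 0 → 0x0 << 2 → word 0x80
slot:2 = 2 → 0x2 << 0 → word 0x82
word = 0x82 → big-endian bytes:
  [0]=0x82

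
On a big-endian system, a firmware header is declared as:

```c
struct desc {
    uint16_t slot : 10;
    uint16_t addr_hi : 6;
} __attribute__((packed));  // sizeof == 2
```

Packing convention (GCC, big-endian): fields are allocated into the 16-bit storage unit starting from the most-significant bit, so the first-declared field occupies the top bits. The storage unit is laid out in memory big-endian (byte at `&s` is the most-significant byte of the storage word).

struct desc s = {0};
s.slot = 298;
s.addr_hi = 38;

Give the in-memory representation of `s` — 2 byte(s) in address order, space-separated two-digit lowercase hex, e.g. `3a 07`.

slot (10b) val=298 bits=0x12a at bit 6: 0x4a80
addr_hi (6b) val=38 bits=0x26 at bit 0: 0x4aa6
word = 0x4aa6 → big-endian bytes:
  [0]=0x4a  [1]=0xa6

4a a6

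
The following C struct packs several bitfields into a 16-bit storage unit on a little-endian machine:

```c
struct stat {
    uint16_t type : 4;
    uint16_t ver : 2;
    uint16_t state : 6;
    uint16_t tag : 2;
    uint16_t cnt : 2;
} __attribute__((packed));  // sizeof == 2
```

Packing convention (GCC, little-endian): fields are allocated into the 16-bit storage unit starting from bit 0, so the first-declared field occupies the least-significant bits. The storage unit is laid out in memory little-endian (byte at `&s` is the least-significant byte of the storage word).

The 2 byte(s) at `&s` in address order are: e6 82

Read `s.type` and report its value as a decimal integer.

[0]=0xe6 [1]=0x82 (little-endian) → word 0x82e6
type [0+:4] = (word>>0) & 0xf = 6  ←
ver [4+:2] = (word>>4) & 0x3 = 2
state [6+:6] = (word>>6) & 0x3f = 11
tag [12+:2] = (word>>12) & 0x3 = 0
cnt [14+:2] = (word>>14) & 0x3 = 2

6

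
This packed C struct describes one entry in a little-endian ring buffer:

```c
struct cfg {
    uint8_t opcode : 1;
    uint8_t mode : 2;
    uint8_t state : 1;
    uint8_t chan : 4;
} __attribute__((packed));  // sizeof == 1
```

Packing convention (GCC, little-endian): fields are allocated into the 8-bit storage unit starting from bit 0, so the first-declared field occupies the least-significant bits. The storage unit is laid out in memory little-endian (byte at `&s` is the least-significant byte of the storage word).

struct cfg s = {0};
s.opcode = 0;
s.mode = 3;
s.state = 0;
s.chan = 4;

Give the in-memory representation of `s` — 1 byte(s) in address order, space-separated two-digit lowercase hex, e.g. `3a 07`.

opcode:1 = 0 → 0x0 << 0 → word 0x00
mode:2 = 3 → 0x3 << 1 → word 0x06
state:1 = 0 → 0x0 << 3 → word 0x06
chan:4 = 4 → 0x4 << 4 → word 0x46
word = 0x46 → little-endian bytes:
  [0]=0x46

46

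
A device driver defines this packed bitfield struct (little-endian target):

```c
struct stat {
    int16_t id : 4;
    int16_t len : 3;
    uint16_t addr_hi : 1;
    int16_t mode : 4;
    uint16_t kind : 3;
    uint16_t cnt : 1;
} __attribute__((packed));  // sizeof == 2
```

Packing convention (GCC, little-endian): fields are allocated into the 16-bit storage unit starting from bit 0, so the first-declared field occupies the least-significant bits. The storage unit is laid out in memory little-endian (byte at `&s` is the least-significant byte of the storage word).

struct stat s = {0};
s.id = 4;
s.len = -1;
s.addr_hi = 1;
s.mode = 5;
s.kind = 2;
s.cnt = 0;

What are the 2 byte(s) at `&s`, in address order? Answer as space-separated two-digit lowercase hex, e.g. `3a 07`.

id:4 = 4 → 0x4 << 0 → word 0x0004
len:3 = -1 → 0x7 << 4 → word 0x0074
addr_hi:1 = 1 → 0x1 << 7 → word 0x00f4
mode:4 = 5 → 0x5 << 8 → word 0x05f4
kind:3 = 2 → 0x2 << 12 → word 0x25f4
cnt:1 = 0 → 0x0 << 15 → word 0x25f4
word = 0x25f4 → little-endian bytes:
  [0]=0xf4  [1]=0x25

f4 25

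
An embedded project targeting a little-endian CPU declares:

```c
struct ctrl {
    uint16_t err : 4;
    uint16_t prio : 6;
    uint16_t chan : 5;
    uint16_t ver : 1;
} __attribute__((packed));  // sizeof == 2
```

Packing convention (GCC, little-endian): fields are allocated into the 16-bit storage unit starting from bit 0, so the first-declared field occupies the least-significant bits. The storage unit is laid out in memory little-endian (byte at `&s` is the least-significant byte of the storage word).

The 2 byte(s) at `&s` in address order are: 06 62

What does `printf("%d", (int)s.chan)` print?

24

[0]=0x06 [1]=0x62 (little-endian) → word 0x6206
err [0+:4] = (word>>0) & 0xf = 6
prio [4+:6] = (word>>4) & 0x3f = 32
chan [10+:5] = (word>>10) & 0x1f = 24  ←
ver [15+:1] = (word>>15) & 0x1 = 0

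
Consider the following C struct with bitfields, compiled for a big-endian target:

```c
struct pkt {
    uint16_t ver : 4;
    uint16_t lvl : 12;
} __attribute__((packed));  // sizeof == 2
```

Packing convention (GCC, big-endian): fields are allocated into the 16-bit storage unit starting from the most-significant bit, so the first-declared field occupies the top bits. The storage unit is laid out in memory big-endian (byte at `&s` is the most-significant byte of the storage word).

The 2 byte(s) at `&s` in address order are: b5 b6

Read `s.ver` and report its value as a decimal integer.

11

[0]=0xb5 [1]=0xb6 (big-endian) → word 0xb5b6
ver [12+:4] = (word>>12) & 0xf = 11  ←
lvl [0+:12] = (word>>0) & 0xfff = 1462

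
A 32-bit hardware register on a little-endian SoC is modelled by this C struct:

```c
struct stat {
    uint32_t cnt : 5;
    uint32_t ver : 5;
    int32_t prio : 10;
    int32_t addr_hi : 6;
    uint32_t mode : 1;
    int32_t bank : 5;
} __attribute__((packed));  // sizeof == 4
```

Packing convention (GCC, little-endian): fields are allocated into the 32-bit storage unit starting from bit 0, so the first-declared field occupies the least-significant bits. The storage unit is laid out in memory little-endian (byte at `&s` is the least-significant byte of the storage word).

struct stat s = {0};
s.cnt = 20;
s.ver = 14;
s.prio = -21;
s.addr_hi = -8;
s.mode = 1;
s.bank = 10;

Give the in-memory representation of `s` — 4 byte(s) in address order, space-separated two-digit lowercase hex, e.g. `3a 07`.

cnt:5 = 20 → 0x14 << 0 → word 0x00000014
ver:5 = 14 → 0xe << 5 → word 0x000001d4
prio:10 = -21 → 0x3eb << 10 → word 0x000fadd4
addr_hi:6 = -8 → 0x38 << 20 → word 0x038fadd4
mode:1 = 1 → 0x1 << 26 → word 0x078fadd4
bank:5 = 10 → 0xa << 27 → word 0x578fadd4
word = 0x578fadd4 → little-endian bytes:
  [0]=0xd4  [1]=0xad  [2]=0x8f  [3]=0x57

d4 ad 8f 57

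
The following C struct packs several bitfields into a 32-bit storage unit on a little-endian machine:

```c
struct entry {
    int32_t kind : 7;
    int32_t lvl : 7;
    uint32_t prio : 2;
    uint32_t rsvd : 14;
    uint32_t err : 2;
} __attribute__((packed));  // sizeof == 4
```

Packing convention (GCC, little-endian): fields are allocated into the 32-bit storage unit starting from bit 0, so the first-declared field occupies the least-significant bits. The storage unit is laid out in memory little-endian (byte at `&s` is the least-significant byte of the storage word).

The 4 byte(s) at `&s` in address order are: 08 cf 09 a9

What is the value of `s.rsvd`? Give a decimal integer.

[0]=0x08 [1]=0xcf [2]=0x09 [3]=0xa9 (little-endian) → word 0xa909cf08
kind:7 @ bit 0 → (0xa909cf08>>0)&0x7f = 0x8
lvl:7 @ bit 7 → (0xa909cf08>>7)&0x7f = 0x1e
prio:2 @ bit 14 → (0xa909cf08>>14)&0x3 = 0x3
rsvd:14 @ bit 16 → (0xa909cf08>>16)&0x3fff = 0x2909  ←
err:2 @ bit 30 → (0xa909cf08>>30)&0x3 = 0x2

10505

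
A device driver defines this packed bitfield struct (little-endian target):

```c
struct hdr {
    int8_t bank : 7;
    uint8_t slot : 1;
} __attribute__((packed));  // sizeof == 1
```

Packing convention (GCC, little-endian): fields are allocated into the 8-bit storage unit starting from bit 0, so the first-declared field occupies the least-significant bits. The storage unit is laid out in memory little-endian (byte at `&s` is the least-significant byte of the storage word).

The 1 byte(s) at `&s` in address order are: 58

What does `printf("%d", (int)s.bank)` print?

-40

[0]=0x58 (little-endian) → word 0x58
bank:7 @ bit 0 → (0x58>>0)&0x7f = 0x58  ←
slot:1 @ bit 7 → (0x58>>7)&0x1 = 0x0
bank signed 7b, MSB=1: 88 - 128 = -40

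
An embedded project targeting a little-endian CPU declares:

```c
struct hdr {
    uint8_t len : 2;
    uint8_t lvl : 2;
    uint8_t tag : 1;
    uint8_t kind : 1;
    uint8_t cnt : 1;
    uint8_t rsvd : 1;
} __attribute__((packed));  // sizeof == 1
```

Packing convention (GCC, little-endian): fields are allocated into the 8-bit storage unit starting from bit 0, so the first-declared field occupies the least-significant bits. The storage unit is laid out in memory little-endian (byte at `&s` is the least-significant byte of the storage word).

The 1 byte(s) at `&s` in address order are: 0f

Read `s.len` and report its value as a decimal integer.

[0]=0x0f (little-endian) → word 0x0f
len:2 @ bit 0 → (0x0f>>0)&0x3 = 0x3  ←
lvl:2 @ bit 2 → (0x0f>>2)&0x3 = 0x3
tag:1 @ bit 4 → (0x0f>>4)&0x1 = 0x0
kind:1 @ bit 5 → (0x0f>>5)&0x1 = 0x0
cnt:1 @ bit 6 → (0x0f>>6)&0x1 = 0x0
rsvd:1 @ bit 7 → (0x0f>>7)&0x1 = 0x0

3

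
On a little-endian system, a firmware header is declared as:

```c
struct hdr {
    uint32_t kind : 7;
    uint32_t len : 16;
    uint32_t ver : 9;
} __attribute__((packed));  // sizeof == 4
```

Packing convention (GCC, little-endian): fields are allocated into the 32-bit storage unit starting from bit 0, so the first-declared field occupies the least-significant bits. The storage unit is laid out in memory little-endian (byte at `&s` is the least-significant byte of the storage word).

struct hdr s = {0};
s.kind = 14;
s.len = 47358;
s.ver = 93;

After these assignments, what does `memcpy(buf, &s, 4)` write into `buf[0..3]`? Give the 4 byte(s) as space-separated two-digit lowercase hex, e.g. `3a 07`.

[0+:7] kind=14 & 0x7f = 0xe; word=0x0000000e
[7+:16] len=47358 & 0xffff = 0xb8fe; word=0x005c7f0e
[23+:9] ver=93 & 0x1ff = 0x5d; word=0x2edc7f0e
word = 0x2edc7f0e → little-endian bytes:
  [0]=0x0e  [1]=0x7f  [2]=0xdc  [3]=0x2e

0e 7f dc 2e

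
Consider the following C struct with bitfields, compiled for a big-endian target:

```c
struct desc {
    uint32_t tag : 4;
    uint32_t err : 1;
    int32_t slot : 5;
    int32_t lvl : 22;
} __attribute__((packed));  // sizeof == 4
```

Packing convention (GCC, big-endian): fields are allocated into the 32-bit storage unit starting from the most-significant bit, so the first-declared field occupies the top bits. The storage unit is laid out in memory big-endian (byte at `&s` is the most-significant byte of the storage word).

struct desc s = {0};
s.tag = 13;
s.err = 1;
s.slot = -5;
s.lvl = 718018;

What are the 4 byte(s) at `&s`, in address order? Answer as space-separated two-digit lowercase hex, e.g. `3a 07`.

de ca f4 c2

tag:4 = 13 → 0xd << 28 → word 0xd0000000
err:1 = 1 → 0x1 << 27 → word 0xd8000000
slot:5 = -5 → 0x1b << 22 → word 0xdec00000
lvl:22 = 718018 → 0xaf4c2 << 0 → word 0xdecaf4c2
word = 0xdecaf4c2 → big-endian bytes:
  [0]=0xde  [1]=0xca  [2]=0xf4  [3]=0xc2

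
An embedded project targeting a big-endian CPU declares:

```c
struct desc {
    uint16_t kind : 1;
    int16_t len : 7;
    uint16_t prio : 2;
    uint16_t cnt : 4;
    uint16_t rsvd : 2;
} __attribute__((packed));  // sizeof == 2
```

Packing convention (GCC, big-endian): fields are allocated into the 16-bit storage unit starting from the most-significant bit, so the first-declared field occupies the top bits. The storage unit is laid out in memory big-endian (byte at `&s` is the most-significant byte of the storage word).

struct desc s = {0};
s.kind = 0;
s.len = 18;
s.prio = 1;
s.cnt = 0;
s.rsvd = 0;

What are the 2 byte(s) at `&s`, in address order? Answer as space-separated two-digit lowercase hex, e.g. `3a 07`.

12 40

[15+:1] kind=0 & 0x1 = 0x0; word=0x0000
[8+:7] len=18 & 0x7f = 0x12; word=0x1200
[6+:2] prio=1 & 0x3 = 0x1; word=0x1240
[2+:4] cnt=0 & 0xf = 0x0; word=0x1240
[0+:2] rsvd=0 & 0x3 = 0x0; word=0x1240
word = 0x1240 → big-endian bytes:
  [0]=0x12  [1]=0x40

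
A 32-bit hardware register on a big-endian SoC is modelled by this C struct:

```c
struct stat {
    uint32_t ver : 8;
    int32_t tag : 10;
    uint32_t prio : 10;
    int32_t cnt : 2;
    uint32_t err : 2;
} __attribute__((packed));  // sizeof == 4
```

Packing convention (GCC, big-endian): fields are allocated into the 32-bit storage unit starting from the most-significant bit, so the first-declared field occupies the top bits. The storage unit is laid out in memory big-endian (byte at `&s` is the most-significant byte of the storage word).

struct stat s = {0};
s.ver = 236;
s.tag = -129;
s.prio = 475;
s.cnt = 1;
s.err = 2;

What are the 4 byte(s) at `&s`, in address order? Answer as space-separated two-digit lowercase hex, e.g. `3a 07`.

[24+:8] ver=236 & 0xff = 0xec; word=0xec000000
[14+:10] tag=-129 & 0x3ff = 0x37f; word=0xecdfc000
[4+:10] prio=475 & 0x3ff = 0x1db; word=0xecdfddb0
[2+:2] cnt=1 & 0x3 = 0x1; word=0xecdfddb4
[0+:2] err=2 & 0x3 = 0x2; word=0xecdfddb6
word = 0xecdfddb6 → big-endian bytes:
  [0]=0xec  [1]=0xdf  [2]=0xdd  [3]=0xb6

ec df dd b6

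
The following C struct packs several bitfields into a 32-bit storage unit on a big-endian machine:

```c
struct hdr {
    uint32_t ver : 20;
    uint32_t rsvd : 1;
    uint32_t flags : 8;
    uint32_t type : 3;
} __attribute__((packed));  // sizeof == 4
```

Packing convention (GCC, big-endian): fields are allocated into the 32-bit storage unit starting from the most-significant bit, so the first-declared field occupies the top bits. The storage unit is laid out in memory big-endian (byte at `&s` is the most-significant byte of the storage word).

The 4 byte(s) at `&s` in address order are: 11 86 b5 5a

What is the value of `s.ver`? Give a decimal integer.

71787

[0]=0x11 [1]=0x86 [2]=0xb5 [3]=0x5a (big-endian) → word 0x1186b55a
ver [12+:20] = (word>>12) & 0xfffff = 71787  ←
rsvd [11+:1] = (word>>11) & 0x1 = 0
flags [3+:8] = (word>>3) & 0xff = 171
type [0+:3] = (word>>0) & 0x7 = 2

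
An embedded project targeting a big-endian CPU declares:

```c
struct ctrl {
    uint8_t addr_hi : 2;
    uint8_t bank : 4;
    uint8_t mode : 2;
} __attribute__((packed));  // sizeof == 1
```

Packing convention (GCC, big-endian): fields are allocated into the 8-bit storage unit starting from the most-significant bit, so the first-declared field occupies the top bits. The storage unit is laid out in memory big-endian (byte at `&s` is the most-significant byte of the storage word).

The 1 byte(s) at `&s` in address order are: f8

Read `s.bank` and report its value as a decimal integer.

14

[0]=0xf8 (big-endian) → word 0xf8
addr_hi [6+:2] = (word>>6) & 0x3 = 3
bank [2+:4] = (word>>2) & 0xf = 14  ←
mode [0+:2] = (word>>0) & 0x3 = 0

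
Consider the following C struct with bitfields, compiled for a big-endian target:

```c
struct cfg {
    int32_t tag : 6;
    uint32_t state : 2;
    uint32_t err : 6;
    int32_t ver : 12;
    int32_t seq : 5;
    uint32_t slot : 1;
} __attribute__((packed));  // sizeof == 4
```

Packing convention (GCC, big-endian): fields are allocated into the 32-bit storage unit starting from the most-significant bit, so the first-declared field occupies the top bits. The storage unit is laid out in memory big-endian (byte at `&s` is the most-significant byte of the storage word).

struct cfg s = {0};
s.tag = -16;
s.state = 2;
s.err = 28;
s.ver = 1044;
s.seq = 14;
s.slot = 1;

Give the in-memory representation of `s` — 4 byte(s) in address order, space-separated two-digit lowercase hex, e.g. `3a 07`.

c2 71 05 1d

[26+:6] tag=-16 & 0x3f = 0x30; word=0xc0000000
[24+:2] state=2 & 0x3 = 0x2; word=0xc2000000
[18+:6] err=28 & 0x3f = 0x1c; word=0xc2700000
[6+:12] ver=1044 & 0xfff = 0x414; word=0xc2710500
[1+:5] seq=14 & 0x1f = 0xe; word=0xc271051c
[0+:1] slot=1 & 0x1 = 0x1; word=0xc271051d
word = 0xc271051d → big-endian bytes:
  [0]=0xc2  [1]=0x71  [2]=0x05  [3]=0x1d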